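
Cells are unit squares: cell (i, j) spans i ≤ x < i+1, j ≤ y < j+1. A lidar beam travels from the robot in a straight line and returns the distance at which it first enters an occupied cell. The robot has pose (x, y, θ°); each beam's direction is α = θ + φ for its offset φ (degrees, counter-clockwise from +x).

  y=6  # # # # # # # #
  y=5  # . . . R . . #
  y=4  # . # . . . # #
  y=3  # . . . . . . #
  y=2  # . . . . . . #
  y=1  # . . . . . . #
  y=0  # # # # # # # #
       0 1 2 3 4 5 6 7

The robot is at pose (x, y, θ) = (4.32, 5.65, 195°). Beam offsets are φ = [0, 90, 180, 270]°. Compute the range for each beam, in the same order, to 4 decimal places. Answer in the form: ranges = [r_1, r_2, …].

beam 1: φ=0°, α=195°
  dir = (cos 195°, sin 195°) = (-0.9659, -0.2588); from cell (4,5)
  next x-line at t=0.3313, next y-line at t=2.5114; Δt_x=1.0353, Δt_y=3.8637
    x: enter (3,5) at t=0.3313
    x: enter (2,5) at t=1.3666
    x: enter (1,5) at t=2.4018
    y: enter (1,4) at t=2.5114
    x: enter (0,4) at t=3.4371 ← occupied
  → r_1 = 3.4371
beam 2: φ=90°, α=285°
  dir = (cos 285°, sin 285°) = (0.2588, -0.9659); from cell (4,5)
  next x-line at t=2.6273, next y-line at t=0.6729; Δt_x=3.8637, Δt_y=1.0353
    y: enter (4,4) at t=0.6729
    y: enter (4,3) at t=1.7082
    x: enter (5,3) at t=2.6273
    y: enter (5,2) at t=2.7435
    y: enter (5,1) at t=3.7788
    y: enter (5,0) at t=4.8140 ← occupied
  → r_2 = 4.8140
beam 3: φ=180°, α=15°
  dir = (cos 15°, sin 15°) = (0.9659, 0.2588); from cell (4,5)
  next x-line at t=0.7040, next y-line at t=1.3523; Δt_x=1.0353, Δt_y=3.8637
    x: enter (5,5) at t=0.7040
    y: enter (5,6) at t=1.3523 ← occupied
  → r_3 = 1.3523
beam 4: φ=270°, α=105°
  dir = (cos 105°, sin 105°) = (-0.2588, 0.9659); from cell (4,5)
  next x-line at t=1.2364, next y-line at t=0.3623; Δt_x=3.8637, Δt_y=1.0353
    y: enter (4,6) at t=0.3623 ← occupied
  → r_4 = 0.3623

ranges = [3.4371, 4.8140, 1.3523, 0.3623]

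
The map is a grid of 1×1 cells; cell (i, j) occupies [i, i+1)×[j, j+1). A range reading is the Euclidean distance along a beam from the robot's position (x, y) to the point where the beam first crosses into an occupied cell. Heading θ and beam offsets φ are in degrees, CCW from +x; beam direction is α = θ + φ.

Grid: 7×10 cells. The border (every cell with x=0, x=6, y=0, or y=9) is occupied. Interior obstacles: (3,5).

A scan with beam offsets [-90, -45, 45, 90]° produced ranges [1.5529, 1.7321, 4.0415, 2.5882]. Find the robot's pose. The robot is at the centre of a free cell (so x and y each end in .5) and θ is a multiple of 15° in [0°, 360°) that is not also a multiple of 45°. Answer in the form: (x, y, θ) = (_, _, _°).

Enumerate (i+0.5, j+0.5, θ) over the 39 free cells and 16 admissible headings. For each, cast all 4 beams and compare to the given ranges.
  (4.5, 8.5, 15°): beam 1 = 5.7956 ≠ 1.5529 ✗
  (1.5, 1.5, 60°): beam 1 = 1.0000 ≠ 1.5529 ✗
  (4.5, 6.5, 120°): beam 1 = 1.7321 ≠ 1.5529 ✗
  (5.5, 7.5, 105°): beam 1 = 0.5176 ≠ 1.5529 ✗
  …
  (2.5, 2.5, 345°): r_1=1.5529, r_2=1.7321, r_3=4.0415, r_4=2.5882 — all match ✓
No second candidate reproduces the full scan.

(x, y, θ) = (2.5, 2.5, 345°)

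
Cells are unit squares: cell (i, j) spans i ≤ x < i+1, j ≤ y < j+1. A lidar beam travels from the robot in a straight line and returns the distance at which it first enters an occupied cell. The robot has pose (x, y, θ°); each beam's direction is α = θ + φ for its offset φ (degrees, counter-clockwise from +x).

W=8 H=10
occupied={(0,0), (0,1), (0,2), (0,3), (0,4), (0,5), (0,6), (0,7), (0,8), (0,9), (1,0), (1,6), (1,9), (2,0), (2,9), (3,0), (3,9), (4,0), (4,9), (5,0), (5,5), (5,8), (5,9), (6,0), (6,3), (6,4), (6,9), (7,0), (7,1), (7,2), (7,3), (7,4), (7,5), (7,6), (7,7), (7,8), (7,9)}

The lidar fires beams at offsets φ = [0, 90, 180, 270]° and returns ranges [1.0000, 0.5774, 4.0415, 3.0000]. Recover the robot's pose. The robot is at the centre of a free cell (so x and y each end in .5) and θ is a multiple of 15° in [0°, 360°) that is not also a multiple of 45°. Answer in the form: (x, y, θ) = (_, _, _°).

The pose lattice has 43·16 = 688 candidates. Test each by forward raycasting.
  (4.5, 5.5, 120°): beam 1 = 4.0415 ≠ 1.0000 ✗
  (6.5, 2.5, 15°): beam 1 = 0.5176 ≠ 1.0000 ✗
  (4.5, 3.5, 285°): beam 1 = 2.5882 ≠ 1.0000 ✗
  (6.5, 1.5, 105°): beam 1 = 1.5529 ≠ 1.0000 ✗
  (4.5, 3.5, 195°): beam 1 = 3.6235 ≠ 1.0000 ✗
  …
  (2.5, 1.5, 210°): r_1=1.0000, r_2=0.5774, r_3=4.0415, r_4=3.0000 — all match ✓
No second candidate reproduces the full scan.

(x, y, θ) = (2.5, 1.5, 210°)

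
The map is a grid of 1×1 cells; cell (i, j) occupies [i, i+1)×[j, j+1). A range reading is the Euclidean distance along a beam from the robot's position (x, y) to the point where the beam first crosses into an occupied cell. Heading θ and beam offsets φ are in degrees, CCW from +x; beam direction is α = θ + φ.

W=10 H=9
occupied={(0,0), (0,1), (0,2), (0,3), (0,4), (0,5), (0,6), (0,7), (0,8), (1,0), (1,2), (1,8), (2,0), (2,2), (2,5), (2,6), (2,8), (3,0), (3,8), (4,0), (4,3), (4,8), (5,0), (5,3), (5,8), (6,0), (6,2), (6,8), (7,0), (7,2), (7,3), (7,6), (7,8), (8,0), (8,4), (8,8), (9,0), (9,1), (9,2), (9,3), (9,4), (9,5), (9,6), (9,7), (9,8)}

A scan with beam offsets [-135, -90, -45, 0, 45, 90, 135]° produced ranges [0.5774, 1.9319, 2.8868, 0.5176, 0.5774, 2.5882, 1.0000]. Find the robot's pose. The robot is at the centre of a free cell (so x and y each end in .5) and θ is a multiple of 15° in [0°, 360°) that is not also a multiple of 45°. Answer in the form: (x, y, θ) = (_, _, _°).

(x, y, θ) = (1.5, 5.5, 345°)

Candidates: 45 free-cell centres × 16 headings = 720 poses. Raycast each; keep the one whose scan matches to 4 dp.
  (3.5, 4.5, 120°): beam 1 = 1.9319 ≠ 0.5774 ✗
  (8.5, 2.5, 255°): beam 1 = 1.0000 ≠ 0.5774 ✗
  (3.5, 1.5, 75°): beam 4 = 1.9319 ≠ 0.5176 ✗
  (3.5, 7.5, 345°): beam 1 = 1.0000 ≠ 0.5774 ✗
  …
  (1.5, 5.5, 345°): r_1=0.5774, r_2=1.9319, r_3=2.8868, r_4=0.5176, r_5=0.5774, r_6=2.5882, r_7=1.0000 — all match ✓
No second candidate reproduces the full scan.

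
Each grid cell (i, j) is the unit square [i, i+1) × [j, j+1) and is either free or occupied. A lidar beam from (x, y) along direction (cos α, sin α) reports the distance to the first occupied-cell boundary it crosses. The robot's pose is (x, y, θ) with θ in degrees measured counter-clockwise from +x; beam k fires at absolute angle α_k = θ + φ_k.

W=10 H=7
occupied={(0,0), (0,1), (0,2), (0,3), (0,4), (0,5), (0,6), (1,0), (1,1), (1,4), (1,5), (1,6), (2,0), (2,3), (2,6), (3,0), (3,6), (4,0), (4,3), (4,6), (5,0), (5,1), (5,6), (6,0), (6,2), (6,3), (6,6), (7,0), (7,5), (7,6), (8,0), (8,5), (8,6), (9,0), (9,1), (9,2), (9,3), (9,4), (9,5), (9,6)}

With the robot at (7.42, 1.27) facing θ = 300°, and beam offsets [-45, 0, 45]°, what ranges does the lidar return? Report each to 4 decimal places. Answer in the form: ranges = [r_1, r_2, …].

beam 1: φ=-45°, α=255°
  d=(-0.2588,-0.9659)  start (7,1)  tX=1.6228 tY=0.2795  stride 1/|dx|=3.8637 1/|dy|=1.0353
    cross y-line → (7,0), t=0.2795 (wall)
  → r_1 = 0.2795
beam 2: φ=0°, α=300°
  d=(0.5000,-0.8660)  start (7,1)  tX=1.1600 tY=0.3118  stride 1/|dx|=2.0000 1/|dy|=1.1547
    cross y-line → (7,0), t=0.3118 (wall)
  → r_2 = 0.3118
beam 3: φ=45°, α=345°
  d=(0.9659,-0.2588)  start (7,1)  tX=0.6005 tY=1.0432  stride 1/|dx|=1.0353 1/|dy|=3.8637
    cross x-line → (8,1), t=0.6005
    cross y-line → (8,0), t=1.0432 (wall)
  → r_3 = 1.0432

ranges = [0.2795, 0.3118, 1.0432]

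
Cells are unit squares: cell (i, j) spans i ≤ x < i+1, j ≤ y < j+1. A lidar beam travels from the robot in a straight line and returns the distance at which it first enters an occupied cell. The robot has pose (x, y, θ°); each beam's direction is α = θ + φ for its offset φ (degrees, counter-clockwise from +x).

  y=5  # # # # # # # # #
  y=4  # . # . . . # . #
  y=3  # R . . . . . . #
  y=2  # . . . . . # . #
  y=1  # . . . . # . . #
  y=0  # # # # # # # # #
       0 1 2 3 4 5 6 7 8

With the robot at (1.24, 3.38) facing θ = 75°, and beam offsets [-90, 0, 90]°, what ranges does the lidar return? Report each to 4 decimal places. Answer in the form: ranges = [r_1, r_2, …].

beam 1: φ=-90°, α=345°
  dir = (cos 345°, sin 345°) = (0.9659, -0.2588); from cell (1,3)
  next x-line at t=0.7868, next y-line at t=1.4682; Δt_x=1.0353, Δt_y=3.8637
    x: enter (2,3) at t=0.7868
    y: enter (2,2) at t=1.4682
    x: enter (3,2) at t=1.8221
    x: enter (4,2) at t=2.8574
    x: enter (5,2) at t=3.8926
    x: enter (6,2) at t=4.9279 ← occupied
  → r_1 = 4.9279
beam 2: φ=0°, α=75°
  dir = (cos 75°, sin 75°) = (0.2588, 0.9659); from cell (1,3)
  next x-line at t=2.9364, next y-line at t=0.6419; Δt_x=3.8637, Δt_y=1.0353
    y: enter (1,4) at t=0.6419
    y: enter (1,5) at t=1.6771 ← occupied
  → r_2 = 1.6771
beam 3: φ=90°, α=165°
  dir = (cos 165°, sin 165°) = (-0.9659, 0.2588); from cell (1,3)
  next x-line at t=0.2485, next y-line at t=2.3955; Δt_x=1.0353, Δt_y=3.8637
    x: enter (0,3) at t=0.2485 ← occupied
  → r_3 = 0.2485

ranges = [4.9279, 1.6771, 0.2485]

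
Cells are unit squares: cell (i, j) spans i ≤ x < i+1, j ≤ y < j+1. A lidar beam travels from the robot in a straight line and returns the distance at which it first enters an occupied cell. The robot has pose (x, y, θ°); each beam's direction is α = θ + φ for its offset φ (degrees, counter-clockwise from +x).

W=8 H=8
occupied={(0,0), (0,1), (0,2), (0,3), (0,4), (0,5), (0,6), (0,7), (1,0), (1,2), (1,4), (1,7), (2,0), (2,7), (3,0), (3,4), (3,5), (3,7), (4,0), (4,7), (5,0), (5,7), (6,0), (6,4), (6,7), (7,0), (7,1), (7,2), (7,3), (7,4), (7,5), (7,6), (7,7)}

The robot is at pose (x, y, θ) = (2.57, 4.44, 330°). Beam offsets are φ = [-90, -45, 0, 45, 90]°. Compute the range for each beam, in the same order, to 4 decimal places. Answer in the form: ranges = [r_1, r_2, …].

beam 1: φ=-90°, α=240°
  direction (-0.5000, -0.8660); cell (2,4); t to first gridline: x 1.1400, y 0.5081 (then +2.0000 / +1.1547)
    (2,3) via y @ 0.5081
    (1,3) via x @ 1.1400
    (1,2) via y @ 1.6628  # hit
  → r_1 = 1.6628
beam 2: φ=-45°, α=285°
  direction (0.2588, -0.9659); cell (2,4); t to first gridline: x 1.6614, y 0.4555 (then +3.8637 / +1.0353)
    (2,3) via y @ 0.4555
    (2,2) via y @ 1.4908
    (3,2) via x @ 1.6614
    (3,1) via y @ 2.5261
    (3,0) via y @ 3.5614  # hit
  → r_2 = 3.5614
beam 3: φ=0°, α=330°
  direction (0.8660, -0.5000); cell (2,4); t to first gridline: x 0.4965, y 0.8800 (then +1.1547 / +2.0000)
    (3,4) via x @ 0.4965  # hit
  → r_3 = 0.4965
beam 4: φ=45°, α=15°
  direction (0.9659, 0.2588); cell (2,4); t to first gridline: x 0.4452, y 2.1637 (then +1.0353 / +3.8637)
    (3,4) via x @ 0.4452  # hit
  → r_4 = 0.4452
beam 5: φ=90°, α=60°
  direction (0.5000, 0.8660); cell (2,4); t to first gridline: x 0.8600, y 0.6466 (then +2.0000 / +1.1547)
    (2,5) via y @ 0.6466
    (3,5) via x @ 0.8600  # hit
  → r_5 = 0.8600

ranges = [1.6628, 3.5614, 0.4965, 0.4452, 0.8600]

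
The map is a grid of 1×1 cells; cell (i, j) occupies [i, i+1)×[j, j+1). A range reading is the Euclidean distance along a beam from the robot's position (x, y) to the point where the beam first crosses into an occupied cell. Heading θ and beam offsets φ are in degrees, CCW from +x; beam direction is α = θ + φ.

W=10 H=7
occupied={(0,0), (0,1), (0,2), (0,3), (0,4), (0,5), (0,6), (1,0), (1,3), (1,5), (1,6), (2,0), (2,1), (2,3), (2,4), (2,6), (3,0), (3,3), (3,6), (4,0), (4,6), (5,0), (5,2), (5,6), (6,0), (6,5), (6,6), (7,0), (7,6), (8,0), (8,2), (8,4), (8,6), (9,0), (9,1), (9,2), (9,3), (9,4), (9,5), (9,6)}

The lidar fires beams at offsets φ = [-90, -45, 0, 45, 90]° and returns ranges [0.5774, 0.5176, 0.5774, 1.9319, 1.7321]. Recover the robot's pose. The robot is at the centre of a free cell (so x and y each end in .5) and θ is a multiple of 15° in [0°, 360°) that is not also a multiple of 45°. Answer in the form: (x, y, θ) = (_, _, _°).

The pose lattice has 30·16 = 480 candidates. Test each by forward raycasting.
  (6.5, 1.5, 285°): beam 1 = 1.9319 ≠ 0.5774 ✗
  (7.5, 4.5, 300°): beam 1 = 5.1962 ≠ 0.5774 ✗
  (2.5, 2.5, 285°): beam 1 = 1.5529 ≠ 0.5774 ✗
  …
  (3.5, 1.5, 300°): r_1=0.5774, r_2=0.5176, r_3=0.5774, r_4=1.9319, r_5=1.7321 — all match ✓
Only this pose fits every beam.

(x, y, θ) = (3.5, 1.5, 300°)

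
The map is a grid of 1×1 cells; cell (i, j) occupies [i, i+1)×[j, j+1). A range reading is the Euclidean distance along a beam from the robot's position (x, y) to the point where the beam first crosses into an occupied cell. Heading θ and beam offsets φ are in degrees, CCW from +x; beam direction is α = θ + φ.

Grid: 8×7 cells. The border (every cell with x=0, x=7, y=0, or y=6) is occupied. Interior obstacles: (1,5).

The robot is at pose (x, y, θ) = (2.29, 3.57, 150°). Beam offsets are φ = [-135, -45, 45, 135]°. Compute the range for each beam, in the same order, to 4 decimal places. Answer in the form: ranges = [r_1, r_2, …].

ranges = [4.8762, 1.4804, 1.3355, 2.6607]

beam 1: φ=-135°, α=15°
  dir = (cos 15°, sin 15°) = (0.9659, 0.2588); from cell (2,3)
  next x-line at t=0.7350, next y-line at t=1.6614; Δt_x=1.0353, Δt_y=3.8637
    x: enter (3,3) at t=0.7350
    y: enter (3,4) at t=1.6614
    x: enter (4,4) at t=1.7703
    x: enter (5,4) at t=2.8056
    x: enter (6,4) at t=3.8409
    x: enter (7,4) at t=4.8762 ← occupied
  → r_1 = 4.8762
beam 2: φ=-45°, α=105°
  dir = (cos 105°, sin 105°) = (-0.2588, 0.9659); from cell (2,3)
  next x-line at t=1.1205, next y-line at t=0.4452; Δt_x=3.8637, Δt_y=1.0353
    y: enter (2,4) at t=0.4452
    x: enter (1,4) at t=1.1205
    y: enter (1,5) at t=1.4804 ← occupied
  → r_2 = 1.4804
beam 3: φ=45°, α=195°
  dir = (cos 195°, sin 195°) = (-0.9659, -0.2588); from cell (2,3)
  next x-line at t=0.3002, next y-line at t=2.2023; Δt_x=1.0353, Δt_y=3.8637
    x: enter (1,3) at t=0.3002
    x: enter (0,3) at t=1.3355 ← occupied
  → r_3 = 1.3355
beam 4: φ=135°, α=285°
  dir = (cos 285°, sin 285°) = (0.2588, -0.9659); from cell (2,3)
  next x-line at t=2.7432, next y-line at t=0.5901; Δt_x=3.8637, Δt_y=1.0353
    y: enter (2,2) at t=0.5901
    y: enter (2,1) at t=1.6254
    y: enter (2,0) at t=2.6607 ← occupied
  → r_4 = 2.6607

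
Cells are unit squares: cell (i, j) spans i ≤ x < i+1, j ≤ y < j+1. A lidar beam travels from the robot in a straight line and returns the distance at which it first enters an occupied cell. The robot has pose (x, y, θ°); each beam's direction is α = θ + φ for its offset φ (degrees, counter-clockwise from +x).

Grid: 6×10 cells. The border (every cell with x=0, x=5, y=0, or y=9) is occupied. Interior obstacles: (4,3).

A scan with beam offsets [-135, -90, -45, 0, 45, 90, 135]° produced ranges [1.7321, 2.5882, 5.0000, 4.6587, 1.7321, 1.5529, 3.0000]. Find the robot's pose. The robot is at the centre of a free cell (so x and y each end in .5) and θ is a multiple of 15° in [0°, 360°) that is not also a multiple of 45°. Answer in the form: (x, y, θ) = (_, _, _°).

Enumerate (i+0.5, j+0.5, θ) over the 31 free cells and 16 admissible headings. For each, cast all 7 beams and compare to the given ranges.
  (3.5, 4.5, 210°): beam 1 = 4.6587 ≠ 1.7321 ✗
  (3.5, 8.5, 105°): beam 2 = 1.5529 ≠ 2.5882 ✗
  (3.5, 8.5, 30°): beam 1 = 7.7646 ≠ 1.7321 ✗
  …
  (2.5, 4.5, 105°): r_1=1.7321, r_2=2.5882, r_3=5.0000, r_4=4.6587, r_5=1.7321, r_6=1.5529, r_7=3.0000 — all match ✓
No second candidate reproduces the full scan.

(x, y, θ) = (2.5, 4.5, 105°)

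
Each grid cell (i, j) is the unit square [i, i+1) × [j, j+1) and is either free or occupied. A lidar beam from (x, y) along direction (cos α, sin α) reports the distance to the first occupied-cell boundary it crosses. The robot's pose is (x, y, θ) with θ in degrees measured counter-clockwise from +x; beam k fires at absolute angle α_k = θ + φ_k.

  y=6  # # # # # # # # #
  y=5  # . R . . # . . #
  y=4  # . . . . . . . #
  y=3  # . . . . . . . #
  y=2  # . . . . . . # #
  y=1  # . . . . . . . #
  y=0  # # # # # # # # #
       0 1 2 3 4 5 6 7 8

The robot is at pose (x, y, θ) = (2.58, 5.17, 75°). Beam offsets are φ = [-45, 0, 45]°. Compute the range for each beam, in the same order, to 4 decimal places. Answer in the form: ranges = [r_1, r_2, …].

ranges = [1.6600, 0.8593, 0.9584]

beam 1: φ=-45°, α=30°
  direction (0.8660, 0.5000); cell (2,5); t to first gridline: x 0.4850, y 1.6600 (then +1.1547 / +2.0000)
    (3,5) via x @ 0.4850
    (4,5) via x @ 1.6397
    (4,6) via y @ 1.6600  # hit
  → r_1 = 1.6600
beam 2: φ=0°, α=75°
  direction (0.2588, 0.9659); cell (2,5); t to first gridline: x 1.6228, y 0.8593 (then +3.8637 / +1.0353)
    (2,6) via y @ 0.8593  # hit
  → r_2 = 0.8593
beam 3: φ=45°, α=120°
  direction (-0.5000, 0.8660); cell (2,5); t to first gridline: x 1.1600, y 0.9584 (then +2.0000 / +1.1547)
    (2,6) via y @ 0.9584  # hit
  → r_3 = 0.9584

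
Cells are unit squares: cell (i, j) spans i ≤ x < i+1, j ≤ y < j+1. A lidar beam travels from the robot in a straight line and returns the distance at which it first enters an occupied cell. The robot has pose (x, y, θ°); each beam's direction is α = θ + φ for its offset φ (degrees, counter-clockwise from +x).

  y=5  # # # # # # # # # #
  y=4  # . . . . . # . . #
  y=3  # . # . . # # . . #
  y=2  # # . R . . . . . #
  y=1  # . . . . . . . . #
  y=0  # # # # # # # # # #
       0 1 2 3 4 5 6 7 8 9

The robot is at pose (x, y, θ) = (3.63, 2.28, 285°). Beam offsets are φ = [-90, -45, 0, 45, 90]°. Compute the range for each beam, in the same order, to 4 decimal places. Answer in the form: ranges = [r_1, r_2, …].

beam 1: φ=-90°, α=195°
  d=(-0.9659,-0.2588)  start (3,2)  tX=0.6522 tY=1.0818  stride 1/|dx|=1.0353 1/|dy|=3.8637
    cross x-line → (2,2), t=0.6522
    cross y-line → (2,1), t=1.0818
    cross x-line → (1,1), t=1.6875
    cross x-line → (0,1), t=2.7228 (wall)
  → r_1 = 2.7228
beam 2: φ=-45°, α=240°
  d=(-0.5000,-0.8660)  start (3,2)  tX=1.2600 tY=0.3233  stride 1/|dx|=2.0000 1/|dy|=1.1547
    cross y-line → (3,1), t=0.3233
    cross x-line → (2,1), t=1.2600
    cross y-line → (2,0), t=1.4780 (wall)
  → r_2 = 1.4780
beam 3: φ=0°, α=285°
  d=(0.2588,-0.9659)  start (3,2)  tX=1.4296 tY=0.2899  stride 1/|dx|=3.8637 1/|dy|=1.0353
    cross y-line → (3,1), t=0.2899
    cross y-line → (3,0), t=1.3252 (wall)
  → r_3 = 1.3252
beam 4: φ=45°, α=330°
  d=(0.8660,-0.5000)  start (3,2)  tX=0.4272 tY=0.5600  stride 1/|dx|=1.1547 1/|dy|=2.0000
    cross x-line → (4,2), t=0.4272
    cross y-line → (4,1), t=0.5600
    cross x-line → (5,1), t=1.5819
    cross y-line → (5,0), t=2.5600 (wall)
  → r_4 = 2.5600
beam 5: φ=90°, α=15°
  d=(0.9659,0.2588)  start (3,2)  tX=0.3831 tY=2.7819  stride 1/|dx|=1.0353 1/|dy|=3.8637
    cross x-line → (4,2), t=0.3831
    cross x-line → (5,2), t=1.4183
    cross x-line → (6,2), t=2.4536
    cross y-line → (6,3), t=2.7819 (wall)
  → r_5 = 2.7819

ranges = [2.7228, 1.4780, 1.3252, 2.5600, 2.7819]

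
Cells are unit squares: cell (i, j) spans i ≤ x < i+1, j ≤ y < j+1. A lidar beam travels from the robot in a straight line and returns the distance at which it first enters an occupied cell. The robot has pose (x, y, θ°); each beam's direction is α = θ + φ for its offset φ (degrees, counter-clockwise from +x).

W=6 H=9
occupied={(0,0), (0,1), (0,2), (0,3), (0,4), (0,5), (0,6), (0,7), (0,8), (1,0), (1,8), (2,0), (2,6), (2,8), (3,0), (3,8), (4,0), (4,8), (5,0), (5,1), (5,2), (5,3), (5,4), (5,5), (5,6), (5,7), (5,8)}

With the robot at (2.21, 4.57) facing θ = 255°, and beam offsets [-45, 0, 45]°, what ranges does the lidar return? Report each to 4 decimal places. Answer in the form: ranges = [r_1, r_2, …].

beam 1: φ=-45°, α=210°
  direction (-0.8660, -0.5000); cell (2,4); t to first gridline: x 0.2425, y 1.1400 (then +1.1547 / +2.0000)
    (1,4) via x @ 0.2425
    (1,3) via y @ 1.1400
    (0,3) via x @ 1.3972  # hit
  → r_1 = 1.3972
beam 2: φ=0°, α=255°
  direction (-0.2588, -0.9659); cell (2,4); t to first gridline: x 0.8114, y 0.5901 (then +3.8637 / +1.0353)
    (2,3) via y @ 0.5901
    (1,3) via x @ 0.8114
    (1,2) via y @ 1.6254
    (1,1) via y @ 2.6607
    (1,0) via y @ 3.6959  # hit
  → r_2 = 3.6959
beam 3: φ=45°, α=300°
  direction (0.5000, -0.8660); cell (2,4); t to first gridline: x 1.5800, y 0.6582 (then +2.0000 / +1.1547)
    (2,3) via y @ 0.6582
    (3,3) via x @ 1.5800
    (3,2) via y @ 1.8129
    (3,1) via y @ 2.9676
    (4,1) via x @ 3.5800
    (4,0) via y @ 4.1223  # hit
  → r_3 = 4.1223

ranges = [1.3972, 3.6959, 4.1223]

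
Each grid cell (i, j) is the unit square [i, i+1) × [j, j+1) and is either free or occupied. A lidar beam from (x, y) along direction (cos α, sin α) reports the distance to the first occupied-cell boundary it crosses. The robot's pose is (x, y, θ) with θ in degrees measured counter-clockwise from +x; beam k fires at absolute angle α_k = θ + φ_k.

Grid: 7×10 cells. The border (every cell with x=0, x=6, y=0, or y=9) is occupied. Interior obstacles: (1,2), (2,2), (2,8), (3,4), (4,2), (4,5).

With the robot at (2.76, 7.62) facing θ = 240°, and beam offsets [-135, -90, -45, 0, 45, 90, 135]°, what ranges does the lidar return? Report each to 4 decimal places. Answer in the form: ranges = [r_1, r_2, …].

beam 1: φ=-135°, α=105°
  dir = (cos 105°, sin 105°) = (-0.2588, 0.9659); from cell (2,7)
  next x-line at t=2.9364, next y-line at t=0.3934; Δt_x=3.8637, Δt_y=1.0353
    y: enter (2,8) at t=0.3934 ← occupied
  → r_1 = 0.3934
beam 2: φ=-90°, α=150°
  dir = (cos 150°, sin 150°) = (-0.8660, 0.5000); from cell (2,7)
  next x-line at t=0.8776, next y-line at t=0.7600; Δt_x=1.1547, Δt_y=2.0000
    y: enter (2,8) at t=0.7600 ← occupied
  → r_2 = 0.7600
beam 3: φ=-45°, α=195°
  dir = (cos 195°, sin 195°) = (-0.9659, -0.2588); from cell (2,7)
  next x-line at t=0.7868, next y-line at t=2.3955; Δt_x=1.0353, Δt_y=3.8637
    x: enter (1,7) at t=0.7868
    x: enter (0,7) at t=1.8221 ← occupied
  → r_3 = 1.8221
beam 4: φ=0°, α=240°
  dir = (cos 240°, sin 240°) = (-0.5000, -0.8660); from cell (2,7)
  next x-line at t=1.5200, next y-line at t=0.7159; Δt_x=2.0000, Δt_y=1.1547
    y: enter (2,6) at t=0.7159
    x: enter (1,6) at t=1.5200
    y: enter (1,5) at t=1.8706
    y: enter (1,4) at t=3.0253
    x: enter (0,4) at t=3.5200 ← occupied
  → r_4 = 3.5200
beam 5: φ=45°, α=285°
  dir = (cos 285°, sin 285°) = (0.2588, -0.9659); from cell (2,7)
  next x-line at t=0.9273, next y-line at t=0.6419; Δt_x=3.8637, Δt_y=1.0353
    y: enter (2,6) at t=0.6419
    x: enter (3,6) at t=0.9273
    y: enter (3,5) at t=1.6771
    y: enter (3,4) at t=2.7124 ← occupied
  → r_5 = 2.7124
beam 6: φ=90°, α=330°
  dir = (cos 330°, sin 330°) = (0.8660, -0.5000); from cell (2,7)
  next x-line at t=0.2771, next y-line at t=1.2400; Δt_x=1.1547, Δt_y=2.0000
    x: enter (3,7) at t=0.2771
    y: enter (3,6) at t=1.2400
    x: enter (4,6) at t=1.4318
    x: enter (5,6) at t=2.5865
    y: enter (5,5) at t=3.2400
    x: enter (6,5) at t=3.7412 ← occupied
  → r_6 = 3.7412
beam 7: φ=135°, α=15°
  dir = (cos 15°, sin 15°) = (0.9659, 0.2588); from cell (2,7)
  next x-line at t=0.2485, next y-line at t=1.4682; Δt_x=1.0353, Δt_y=3.8637
    x: enter (3,7) at t=0.2485
    x: enter (4,7) at t=1.2837
    y: enter (4,8) at t=1.4682
    x: enter (5,8) at t=2.3190
    x: enter (6,8) at t=3.3543 ← occupied
  → r_7 = 3.3543

ranges = [0.3934, 0.7600, 1.8221, 3.5200, 2.7124, 3.7412, 3.3543]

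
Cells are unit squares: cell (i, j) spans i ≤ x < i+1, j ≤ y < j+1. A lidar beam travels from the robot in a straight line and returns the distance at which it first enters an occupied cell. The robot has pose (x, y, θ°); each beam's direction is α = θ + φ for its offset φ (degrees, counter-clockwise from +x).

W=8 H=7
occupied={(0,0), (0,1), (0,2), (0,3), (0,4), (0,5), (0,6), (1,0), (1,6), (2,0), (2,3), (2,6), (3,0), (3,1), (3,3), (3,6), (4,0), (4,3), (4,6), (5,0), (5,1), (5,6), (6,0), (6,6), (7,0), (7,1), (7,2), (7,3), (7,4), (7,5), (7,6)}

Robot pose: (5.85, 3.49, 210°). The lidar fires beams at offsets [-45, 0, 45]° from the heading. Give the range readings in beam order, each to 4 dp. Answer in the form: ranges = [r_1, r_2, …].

beam 1: φ=-45°, α=165°
  cosα=-0.9659 sinα=0.2588 | (5,3) | tMaxX 0.8800 tMaxY 1.9705 | tΔX 1.0353 tΔY 3.8637
    t=0.8800 [x] (4,3) — stop
  → r_1 = 0.8800
beam 2: φ=0°, α=210°
  cosα=-0.8660 sinα=-0.5000 | (5,3) | tMaxX 0.9815 tMaxY 0.9800 | tΔX 1.1547 tΔY 2.0000
    t=0.9800 [y] (5,2)
    t=0.9815 [x] (4,2)
    t=2.1362 [x] (3,2)
    t=2.9800 [y] (3,1) — stop
  → r_2 = 2.9800
beam 3: φ=45°, α=255°
  cosα=-0.2588 sinα=-0.9659 | (5,3) | tMaxX 3.2841 tMaxY 0.5073 | tΔX 3.8637 tΔY 1.0353
    t=0.5073 [y] (5,2)
    t=1.5426 [y] (5,1) — stop
  → r_3 = 1.5426

ranges = [0.8800, 2.9800, 1.5426]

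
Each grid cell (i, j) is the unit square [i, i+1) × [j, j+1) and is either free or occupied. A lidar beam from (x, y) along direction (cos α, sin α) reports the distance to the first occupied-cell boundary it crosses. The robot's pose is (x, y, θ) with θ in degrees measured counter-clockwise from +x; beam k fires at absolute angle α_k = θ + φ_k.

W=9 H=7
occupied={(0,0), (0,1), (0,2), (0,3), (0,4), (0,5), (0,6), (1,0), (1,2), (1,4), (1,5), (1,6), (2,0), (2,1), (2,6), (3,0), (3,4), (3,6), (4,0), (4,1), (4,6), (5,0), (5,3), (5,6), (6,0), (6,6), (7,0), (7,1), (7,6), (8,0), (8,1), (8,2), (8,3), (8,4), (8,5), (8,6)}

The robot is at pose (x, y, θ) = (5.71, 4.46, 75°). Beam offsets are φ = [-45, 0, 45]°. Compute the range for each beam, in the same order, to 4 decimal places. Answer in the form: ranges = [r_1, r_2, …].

beam 1: φ=-45°, α=30°
  d=(0.8660,0.5000)  start (5,4)  tX=0.3349 tY=1.0800  stride 1/|dx|=1.1547 1/|dy|=2.0000
    cross x-line → (6,4), t=0.3349
    cross y-line → (6,5), t=1.0800
    cross x-line → (7,5), t=1.4896
    cross x-line → (8,5), t=2.6443 (wall)
  → r_1 = 2.6443
beam 2: φ=0°, α=75°
  d=(0.2588,0.9659)  start (5,4)  tX=1.1205 tY=0.5590  stride 1/|dx|=3.8637 1/|dy|=1.0353
    cross y-line → (5,5), t=0.5590
    cross x-line → (6,5), t=1.1205
    cross y-line → (6,6), t=1.5943 (wall)
  → r_2 = 1.5943
beam 3: φ=45°, α=120°
  d=(-0.5000,0.8660)  start (5,4)  tX=1.4200 tY=0.6235  stride 1/|dx|=2.0000 1/|dy|=1.1547
    cross y-line → (5,5), t=0.6235
    cross x-line → (4,5), t=1.4200
    cross y-line → (4,6), t=1.7782 (wall)
  → r_3 = 1.7782

ranges = [2.6443, 1.5943, 1.7782]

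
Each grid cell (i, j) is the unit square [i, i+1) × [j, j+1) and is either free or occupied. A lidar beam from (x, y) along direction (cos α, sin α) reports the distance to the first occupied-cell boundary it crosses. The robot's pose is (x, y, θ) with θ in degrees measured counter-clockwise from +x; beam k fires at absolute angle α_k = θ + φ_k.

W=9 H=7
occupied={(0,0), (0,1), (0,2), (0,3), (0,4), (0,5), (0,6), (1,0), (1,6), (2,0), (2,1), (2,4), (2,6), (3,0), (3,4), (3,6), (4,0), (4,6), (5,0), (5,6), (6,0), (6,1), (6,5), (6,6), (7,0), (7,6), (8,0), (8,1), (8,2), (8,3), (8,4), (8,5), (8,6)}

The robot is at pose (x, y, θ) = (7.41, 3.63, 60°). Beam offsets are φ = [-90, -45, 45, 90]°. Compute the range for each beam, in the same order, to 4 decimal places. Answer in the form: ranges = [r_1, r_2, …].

ranges = [0.6813, 0.6108, 1.5841, 4.7400]

beam 1: φ=-90°, α=330°
  d=(0.8660,-0.5000)  start (7,3)  tX=0.6813 tY=1.2600  stride 1/|dx|=1.1547 1/|dy|=2.0000
    cross x-line → (8,3), t=0.6813 (wall)
  → r_1 = 0.6813
beam 2: φ=-45°, α=15°
  d=(0.9659,0.2588)  start (7,3)  tX=0.6108 tY=1.4296  stride 1/|dx|=1.0353 1/|dy|=3.8637
    cross x-line → (8,3), t=0.6108 (wall)
  → r_2 = 0.6108
beam 3: φ=45°, α=105°
  d=(-0.2588,0.9659)  start (7,3)  tX=1.5841 tY=0.3831  stride 1/|dx|=3.8637 1/|dy|=1.0353
    cross y-line → (7,4), t=0.3831
    cross y-line → (7,5), t=1.4183
    cross x-line → (6,5), t=1.5841 (wall)
  → r_3 = 1.5841
beam 4: φ=90°, α=150°
  d=(-0.8660,0.5000)  start (7,3)  tX=0.4734 tY=0.7400  stride 1/|dx|=1.1547 1/|dy|=2.0000
    cross x-line → (6,3), t=0.4734
    cross y-line → (6,4), t=0.7400
    cross x-line → (5,4), t=1.6281
    cross y-line → (5,5), t=2.7400
    cross x-line → (4,5), t=2.7828
    cross x-line → (3,5), t=3.9375
    cross y-line → (3,6), t=4.7400 (wall)
  → r_4 = 4.7400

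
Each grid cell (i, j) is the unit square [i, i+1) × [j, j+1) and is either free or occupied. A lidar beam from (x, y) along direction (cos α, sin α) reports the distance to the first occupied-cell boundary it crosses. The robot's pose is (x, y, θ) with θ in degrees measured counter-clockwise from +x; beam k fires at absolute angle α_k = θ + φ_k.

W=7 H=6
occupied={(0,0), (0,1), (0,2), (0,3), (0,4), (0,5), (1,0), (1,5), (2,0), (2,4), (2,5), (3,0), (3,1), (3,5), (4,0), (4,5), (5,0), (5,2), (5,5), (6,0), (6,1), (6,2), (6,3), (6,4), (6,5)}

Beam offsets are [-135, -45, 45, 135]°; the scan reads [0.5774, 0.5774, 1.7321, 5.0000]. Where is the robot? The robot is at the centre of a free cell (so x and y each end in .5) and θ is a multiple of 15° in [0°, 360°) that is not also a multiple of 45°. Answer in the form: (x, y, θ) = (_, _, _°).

Candidates: 17 free-cell centres × 16 headings = 272 poses. Raycast each; keep the one whose scan matches to 4 dp.
  (3.5, 2.5, 285°): beam 1 = 2.8868 ≠ 0.5774 ✗
  (3.5, 2.5, 120°): beam 1 = 1.5529 ≠ 0.5774 ✗
  (1.5, 2.5, 330°): beam 1 = 0.5176 ≠ 0.5774 ✗
  …
  (5.5, 3.5, 75°): r_1=0.5774, r_2=0.5774, r_3=1.7321, r_4=5.0000 — all match ✓
Only this pose fits every beam.

(x, y, θ) = (5.5, 3.5, 75°)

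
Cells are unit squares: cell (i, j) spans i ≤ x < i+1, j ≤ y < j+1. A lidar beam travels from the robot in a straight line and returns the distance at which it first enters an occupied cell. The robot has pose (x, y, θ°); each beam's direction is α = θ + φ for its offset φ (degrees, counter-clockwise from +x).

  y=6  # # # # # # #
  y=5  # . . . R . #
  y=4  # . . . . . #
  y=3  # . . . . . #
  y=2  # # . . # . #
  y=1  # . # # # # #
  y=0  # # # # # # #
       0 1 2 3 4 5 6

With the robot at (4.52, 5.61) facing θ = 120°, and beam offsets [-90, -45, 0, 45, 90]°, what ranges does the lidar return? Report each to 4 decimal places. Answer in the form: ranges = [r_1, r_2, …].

beam 1: φ=-90°, α=30°
  cosα=0.8660 sinα=0.5000 | (4,5) | tMaxX 0.5543 tMaxY 0.7800 | tΔX 1.1547 tΔY 2.0000
    t=0.5543 [x] (5,5)
    t=0.7800 [y] (5,6) — stop
  → r_1 = 0.7800
beam 2: φ=-45°, α=75°
  cosα=0.2588 sinα=0.9659 | (4,5) | tMaxX 1.8546 tMaxY 0.4038 | tΔX 3.8637 tΔY 1.0353
    t=0.4038 [y] (4,6) — stop
  → r_2 = 0.4038
beam 3: φ=0°, α=120°
  cosα=-0.5000 sinα=0.8660 | (4,5) | tMaxX 1.0400 tMaxY 0.4503 | tΔX 2.0000 tΔY 1.1547
    t=0.4503 [y] (4,6) — stop
  → r_3 = 0.4503
beam 4: φ=45°, α=165°
  cosα=-0.9659 sinα=0.2588 | (4,5) | tMaxX 0.5383 tMaxY 1.5068 | tΔX 1.0353 tΔY 3.8637
    t=0.5383 [x] (3,5)
    t=1.5068 [y] (3,6) — stop
  → r_4 = 1.5068
beam 5: φ=90°, α=210°
  cosα=-0.8660 sinα=-0.5000 | (4,5) | tMaxX 0.6004 tMaxY 1.2200 | tΔX 1.1547 tΔY 2.0000
    t=0.6004 [x] (3,5)
    t=1.2200 [y] (3,4)
    t=1.7551 [x] (2,4)
    t=2.9098 [x] (1,4)
    t=3.2200 [y] (1,3)
    t=4.0645 [x] (0,3) — stop
  → r_5 = 4.0645

ranges = [0.7800, 0.4038, 0.4503, 1.5068, 4.0645]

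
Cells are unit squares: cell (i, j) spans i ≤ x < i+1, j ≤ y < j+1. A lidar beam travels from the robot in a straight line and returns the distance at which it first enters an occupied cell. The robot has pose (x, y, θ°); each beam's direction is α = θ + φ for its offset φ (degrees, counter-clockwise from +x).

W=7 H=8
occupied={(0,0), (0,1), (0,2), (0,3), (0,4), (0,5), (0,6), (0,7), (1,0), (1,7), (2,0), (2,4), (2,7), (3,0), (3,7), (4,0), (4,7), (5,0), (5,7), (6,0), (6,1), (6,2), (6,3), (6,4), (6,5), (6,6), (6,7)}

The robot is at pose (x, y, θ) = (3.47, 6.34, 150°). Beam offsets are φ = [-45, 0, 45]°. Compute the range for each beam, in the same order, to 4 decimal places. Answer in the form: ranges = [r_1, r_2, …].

ranges = [0.6833, 1.3200, 2.5571]

beam 1: φ=-45°, α=105°
  dir = (cos 105°, sin 105°) = (-0.2588, 0.9659); from cell (3,6)
  next x-line at t=1.8159, next y-line at t=0.6833; Δt_x=3.8637, Δt_y=1.0353
    y: enter (3,7) at t=0.6833 ← occupied
  → r_1 = 0.6833
beam 2: φ=0°, α=150°
  dir = (cos 150°, sin 150°) = (-0.8660, 0.5000); from cell (3,6)
  next x-line at t=0.5427, next y-line at t=1.3200; Δt_x=1.1547, Δt_y=2.0000
    x: enter (2,6) at t=0.5427
    y: enter (2,7) at t=1.3200 ← occupied
  → r_2 = 1.3200
beam 3: φ=45°, α=195°
  dir = (cos 195°, sin 195°) = (-0.9659, -0.2588); from cell (3,6)
  next x-line at t=0.4866, next y-line at t=1.3137; Δt_x=1.0353, Δt_y=3.8637
    x: enter (2,6) at t=0.4866
    y: enter (2,5) at t=1.3137
    x: enter (1,5) at t=1.5219
    x: enter (0,5) at t=2.5571 ← occupied
  → r_3 = 2.5571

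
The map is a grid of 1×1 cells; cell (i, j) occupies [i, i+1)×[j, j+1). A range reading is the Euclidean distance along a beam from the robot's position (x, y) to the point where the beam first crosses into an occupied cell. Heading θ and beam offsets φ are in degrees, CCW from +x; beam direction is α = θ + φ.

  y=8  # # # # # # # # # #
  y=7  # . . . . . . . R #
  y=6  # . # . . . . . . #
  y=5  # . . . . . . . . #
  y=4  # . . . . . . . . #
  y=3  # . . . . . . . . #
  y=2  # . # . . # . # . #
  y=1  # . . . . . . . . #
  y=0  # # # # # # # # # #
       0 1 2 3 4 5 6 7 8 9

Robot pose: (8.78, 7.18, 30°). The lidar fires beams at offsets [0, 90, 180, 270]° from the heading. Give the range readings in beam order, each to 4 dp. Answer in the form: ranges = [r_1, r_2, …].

beam 1: φ=0°, α=30°
  dir = (cos 30°, sin 30°) = (0.8660, 0.5000); from cell (8,7)
  next x-line at t=0.2540, next y-line at t=1.6400; Δt_x=1.1547, Δt_y=2.0000
    x: enter (9,7) at t=0.2540 ← occupied
  → r_1 = 0.2540
beam 2: φ=90°, α=120°
  dir = (cos 120°, sin 120°) = (-0.5000, 0.8660); from cell (8,7)
  next x-line at t=1.5600, next y-line at t=0.9469; Δt_x=2.0000, Δt_y=1.1547
    y: enter (8,8) at t=0.9469 ← occupied
  → r_2 = 0.9469
beam 3: φ=180°, α=210°
  dir = (cos 210°, sin 210°) = (-0.8660, -0.5000); from cell (8,7)
  next x-line at t=0.9007, next y-line at t=0.3600; Δt_x=1.1547, Δt_y=2.0000
    y: enter (8,6) at t=0.3600
    x: enter (7,6) at t=0.9007
    x: enter (6,6) at t=2.0554
    y: enter (6,5) at t=2.3600
    x: enter (5,5) at t=3.2101
    y: enter (5,4) at t=4.3600
    x: enter (4,4) at t=4.3648
    x: enter (3,4) at t=5.5195
    y: enter (3,3) at t=6.3600
    x: enter (2,3) at t=6.6742
    x: enter (1,3) at t=7.8289
    y: enter (1,2) at t=8.3600
    x: enter (0,2) at t=8.9836 ← occupied
  → r_3 = 8.9836
beam 4: φ=270°, α=300°
  dir = (cos 300°, sin 300°) = (0.5000, -0.8660); from cell (8,7)
  next x-line at t=0.4400, next y-line at t=0.2078; Δt_x=2.0000, Δt_y=1.1547
    y: enter (8,6) at t=0.2078
    x: enter (9,6) at t=0.4400 ← occupied
  → r_4 = 0.4400

ranges = [0.2540, 0.9469, 8.9836, 0.4400]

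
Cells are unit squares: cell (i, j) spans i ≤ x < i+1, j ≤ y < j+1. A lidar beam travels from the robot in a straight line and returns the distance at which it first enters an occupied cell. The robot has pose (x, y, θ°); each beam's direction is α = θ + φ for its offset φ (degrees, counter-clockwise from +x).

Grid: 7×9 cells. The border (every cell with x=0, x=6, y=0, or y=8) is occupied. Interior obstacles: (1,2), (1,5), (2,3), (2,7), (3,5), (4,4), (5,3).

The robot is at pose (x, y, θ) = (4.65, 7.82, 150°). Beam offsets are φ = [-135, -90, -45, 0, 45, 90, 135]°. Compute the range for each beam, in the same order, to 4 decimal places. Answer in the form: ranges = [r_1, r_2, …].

ranges = [0.6955, 0.2078, 0.1863, 0.3600, 1.7082, 2.1016, 3.9548]

beam 1: φ=-135°, α=15°
  cosα=0.9659 sinα=0.2588 | (4,7) | tMaxX 0.3623 tMaxY 0.6955 | tΔX 1.0353 tΔY 3.8637
    t=0.3623 [x] (5,7)
    t=0.6955 [y] (5,8) — stop
  → r_1 = 0.6955
beam 2: φ=-90°, α=60°
  cosα=0.5000 sinα=0.8660 | (4,7) | tMaxX 0.7000 tMaxY 0.2078 | tΔX 2.0000 tΔY 1.1547
    t=0.2078 [y] (4,8) — stop
  → r_2 = 0.2078
beam 3: φ=-45°, α=105°
  cosα=-0.2588 sinα=0.9659 | (4,7) | tMaxX 2.5114 tMaxY 0.1863 | tΔX 3.8637 tΔY 1.0353
    t=0.1863 [y] (4,8) — stop
  → r_3 = 0.1863
beam 4: φ=0°, α=150°
  cosα=-0.8660 sinα=0.5000 | (4,7) | tMaxX 0.7506 tMaxY 0.3600 | tΔX 1.1547 tΔY 2.0000
    t=0.3600 [y] (4,8) — stop
  → r_4 = 0.3600
beam 5: φ=45°, α=195°
  cosα=-0.9659 sinα=-0.2588 | (4,7) | tMaxX 0.6729 tMaxY 3.1682 | tΔX 1.0353 tΔY 3.8637
    t=0.6729 [x] (3,7)
    t=1.7082 [x] (2,7) — stop
  → r_5 = 1.7082
beam 6: φ=90°, α=240°
  cosα=-0.5000 sinα=-0.8660 | (4,7) | tMaxX 1.3000 tMaxY 0.9469 | tΔX 2.0000 tΔY 1.1547
    t=0.9469 [y] (4,6)
    t=1.3000 [x] (3,6)
    t=2.1016 [y] (3,5) — stop
  → r_6 = 2.1016
beam 7: φ=135°, α=285°
  cosα=0.2588 sinα=-0.9659 | (4,7) | tMaxX 1.3523 tMaxY 0.8489 | tΔX 3.8637 tΔY 1.0353
    t=0.8489 [y] (4,6)
    t=1.3523 [x] (5,6)
    t=1.8842 [y] (5,5)
    t=2.9195 [y] (5,4)
    t=3.9548 [y] (5,3) — stop
  → r_7 = 3.9548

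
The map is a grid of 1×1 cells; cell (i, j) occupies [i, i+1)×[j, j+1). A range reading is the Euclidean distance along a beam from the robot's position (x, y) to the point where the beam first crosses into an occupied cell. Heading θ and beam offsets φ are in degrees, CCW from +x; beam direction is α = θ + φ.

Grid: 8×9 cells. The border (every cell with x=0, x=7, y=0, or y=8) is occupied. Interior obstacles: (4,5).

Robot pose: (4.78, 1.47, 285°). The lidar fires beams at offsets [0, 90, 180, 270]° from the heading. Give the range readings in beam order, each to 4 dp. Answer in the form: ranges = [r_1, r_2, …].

beam 1: φ=0°, α=285°
  dir = (cos 285°, sin 285°) = (0.2588, -0.9659); from cell (4,1)
  next x-line at t=0.8500, next y-line at t=0.4866; Δt_x=3.8637, Δt_y=1.0353
    y: enter (4,0) at t=0.4866 ← occupied
  → r_1 = 0.4866
beam 2: φ=90°, α=15°
  dir = (cos 15°, sin 15°) = (0.9659, 0.2588); from cell (4,1)
  next x-line at t=0.2278, next y-line at t=2.0478; Δt_x=1.0353, Δt_y=3.8637
    x: enter (5,1) at t=0.2278
    x: enter (6,1) at t=1.2630
    y: enter (6,2) at t=2.0478
    x: enter (7,2) at t=2.2983 ← occupied
  → r_2 = 2.2983
beam 3: φ=180°, α=105°
  dir = (cos 105°, sin 105°) = (-0.2588, 0.9659); from cell (4,1)
  next x-line at t=3.0137, next y-line at t=0.5487; Δt_x=3.8637, Δt_y=1.0353
    y: enter (4,2) at t=0.5487
    y: enter (4,3) at t=1.5840
    y: enter (4,4) at t=2.6192
    x: enter (3,4) at t=3.0137
    y: enter (3,5) at t=3.6545
    y: enter (3,6) at t=4.6898
    y: enter (3,7) at t=5.7251
    y: enter (3,8) at t=6.7604 ← occupied
  → r_3 = 6.7604
beam 4: φ=270°, α=195°
  dir = (cos 195°, sin 195°) = (-0.9659, -0.2588); from cell (4,1)
  next x-line at t=0.8075, next y-line at t=1.8159; Δt_x=1.0353, Δt_y=3.8637
    x: enter (3,1) at t=0.8075
    y: enter (3,0) at t=1.8159 ← occupied
  → r_4 = 1.8159

ranges = [0.4866, 2.2983, 6.7604, 1.8159]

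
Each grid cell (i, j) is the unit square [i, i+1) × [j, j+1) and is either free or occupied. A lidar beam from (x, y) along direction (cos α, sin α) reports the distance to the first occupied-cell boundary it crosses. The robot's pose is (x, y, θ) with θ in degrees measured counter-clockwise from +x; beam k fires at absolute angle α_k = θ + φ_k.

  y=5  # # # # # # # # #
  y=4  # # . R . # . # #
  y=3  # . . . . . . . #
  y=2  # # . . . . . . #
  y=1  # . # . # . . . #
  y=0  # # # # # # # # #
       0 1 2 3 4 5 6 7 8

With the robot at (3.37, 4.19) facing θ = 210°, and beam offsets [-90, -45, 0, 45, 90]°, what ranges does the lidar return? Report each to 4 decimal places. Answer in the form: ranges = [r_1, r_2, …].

ranges = [0.9353, 1.4183, 2.3800, 2.2673, 2.5288]

beam 1: φ=-90°, α=120°
  direction (-0.5000, 0.8660); cell (3,4); t to first gridline: x 0.7400, y 0.9353 (then +2.0000 / +1.1547)
    (2,4) via x @ 0.7400
    (2,5) via y @ 0.9353  # hit
  → r_1 = 0.9353
beam 2: φ=-45°, α=165°
  direction (-0.9659, 0.2588); cell (3,4); t to first gridline: x 0.3831, y 3.1296 (then +1.0353 / +3.8637)
    (2,4) via x @ 0.3831
    (1,4) via x @ 1.4183  # hit
  → r_2 = 1.4183
beam 3: φ=0°, α=210°
  direction (-0.8660, -0.5000); cell (3,4); t to first gridline: x 0.4272, y 0.3800 (then +1.1547 / +2.0000)
    (3,3) via y @ 0.3800
    (2,3) via x @ 0.4272
    (1,3) via x @ 1.5819
    (1,2) via y @ 2.3800  # hit
  → r_3 = 2.3800
beam 4: φ=45°, α=255°
  direction (-0.2588, -0.9659); cell (3,4); t to first gridline: x 1.4296, y 0.1967 (then +3.8637 / +1.0353)
    (3,3) via y @ 0.1967
    (3,2) via y @ 1.2320
    (2,2) via x @ 1.4296
    (2,1) via y @ 2.2673  # hit
  → r_4 = 2.2673
beam 5: φ=90°, α=300°
  direction (0.5000, -0.8660); cell (3,4); t to first gridline: x 1.2600, y 0.2194 (then +2.0000 / +1.1547)
    (3,3) via y @ 0.2194
    (4,3) via x @ 1.2600
    (4,2) via y @ 1.3741
    (4,1) via y @ 2.5288  # hit
  → r_5 = 2.5288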